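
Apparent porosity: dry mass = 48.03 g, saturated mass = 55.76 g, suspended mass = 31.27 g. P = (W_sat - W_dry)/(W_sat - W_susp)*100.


P = (55.76 - 48.03) / (55.76 - 31.27) * 100 = 7.73 / 24.49 * 100 = 31.6%

31.6


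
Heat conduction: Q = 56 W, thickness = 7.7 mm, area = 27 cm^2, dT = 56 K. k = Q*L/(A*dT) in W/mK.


k = 56*7.7/1000/(27/10000*56) = 2.85 W/mK

2.85


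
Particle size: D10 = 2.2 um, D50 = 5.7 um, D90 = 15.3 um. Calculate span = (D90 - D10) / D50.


Span = (15.3 - 2.2) / 5.7 = 13.1 / 5.7 = 2.298

2.298


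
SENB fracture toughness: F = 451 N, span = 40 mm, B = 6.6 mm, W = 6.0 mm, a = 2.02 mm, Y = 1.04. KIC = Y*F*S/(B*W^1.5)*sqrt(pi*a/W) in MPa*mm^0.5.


KIC = 1.04*451*40/(6.6*6.0^1.5)*sqrt(pi*2.02/6.0) = 198.92

198.92


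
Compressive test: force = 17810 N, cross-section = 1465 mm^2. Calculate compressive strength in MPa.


CS = 17810 / 1465 = 12.2 MPa

12.2


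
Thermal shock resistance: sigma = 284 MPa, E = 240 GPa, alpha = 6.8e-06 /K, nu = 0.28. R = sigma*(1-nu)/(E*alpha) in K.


R = 284*(1-0.28)/(240*1000*6.8e-06) = 125 K

125


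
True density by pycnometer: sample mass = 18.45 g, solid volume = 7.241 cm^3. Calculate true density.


TD = 18.45 / 7.241 = 2.548 g/cm^3

2.548


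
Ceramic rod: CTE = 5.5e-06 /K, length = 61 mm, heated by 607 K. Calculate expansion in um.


dL = 5.5e-06 * 61 * 607 * 1000 = 203.649 um

203.649


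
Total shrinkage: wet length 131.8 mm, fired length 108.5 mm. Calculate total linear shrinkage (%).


TS = (131.8 - 108.5) / 131.8 * 100 = 17.68%

17.68


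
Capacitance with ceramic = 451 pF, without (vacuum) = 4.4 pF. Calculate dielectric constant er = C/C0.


er = 451 / 4.4 = 102.5

102.5


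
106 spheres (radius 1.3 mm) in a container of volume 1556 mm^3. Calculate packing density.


V_sphere = 4/3*pi*1.3^3 = 9.2028 mm^3
Total V = 106*9.2028 = 975.4968 mm^3
PD = 975.4968 / 1556 = 0.627

0.627


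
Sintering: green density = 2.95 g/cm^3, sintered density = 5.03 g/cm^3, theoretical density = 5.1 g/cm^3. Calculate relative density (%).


Relative = 5.03 / 5.1 * 100 = 98.6%

98.6


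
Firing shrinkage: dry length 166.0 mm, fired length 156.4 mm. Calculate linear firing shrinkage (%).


FS = (166.0 - 156.4) / 166.0 * 100 = 5.78%

5.78


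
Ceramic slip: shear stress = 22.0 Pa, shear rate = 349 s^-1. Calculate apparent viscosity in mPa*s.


eta = tau/gamma * 1000 = 22.0/349 * 1000 = 63.0 mPa*s

63.0


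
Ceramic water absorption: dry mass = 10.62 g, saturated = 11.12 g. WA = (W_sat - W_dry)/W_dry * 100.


WA = (11.12 - 10.62) / 10.62 * 100 = 4.71%

4.71


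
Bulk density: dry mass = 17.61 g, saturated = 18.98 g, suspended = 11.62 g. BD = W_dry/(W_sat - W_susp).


BD = 17.61 / (18.98 - 11.62) = 17.61 / 7.36 = 2.393 g/cm^3

2.393


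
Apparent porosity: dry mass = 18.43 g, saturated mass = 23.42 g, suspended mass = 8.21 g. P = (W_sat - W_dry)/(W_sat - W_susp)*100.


P = (23.42 - 18.43) / (23.42 - 8.21) * 100 = 4.99 / 15.21 * 100 = 32.8%

32.8


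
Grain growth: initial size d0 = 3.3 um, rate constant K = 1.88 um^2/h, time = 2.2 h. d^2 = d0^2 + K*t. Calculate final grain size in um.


d^2 = 3.3^2 + 1.88*2.2 = 15.026
d = sqrt(15.026) = 3.88 um

3.88


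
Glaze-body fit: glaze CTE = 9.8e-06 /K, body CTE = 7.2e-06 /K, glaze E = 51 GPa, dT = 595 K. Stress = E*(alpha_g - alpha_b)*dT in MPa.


Stress = 51*1000*(9.8e-06 - 7.2e-06)*595 = 78.9 MPa

78.9


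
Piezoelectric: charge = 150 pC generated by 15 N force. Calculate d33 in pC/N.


d33 = 150 / 15 = 10.0 pC/N

10.0


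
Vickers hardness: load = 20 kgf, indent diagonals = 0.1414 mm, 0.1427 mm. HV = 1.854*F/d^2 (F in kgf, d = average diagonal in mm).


d_avg = (0.1414+0.1427)/2 = 0.14205 mm
HV = 1.854*20/0.14205^2 = 1838

1838


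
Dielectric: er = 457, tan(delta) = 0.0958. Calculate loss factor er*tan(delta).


Loss = 457 * 0.0958 = 43.781

43.781


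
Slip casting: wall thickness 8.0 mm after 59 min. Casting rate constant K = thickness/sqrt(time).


K = 8.0 / sqrt(59) = 8.0 / 7.6811 = 1.042 mm/min^0.5

1.042


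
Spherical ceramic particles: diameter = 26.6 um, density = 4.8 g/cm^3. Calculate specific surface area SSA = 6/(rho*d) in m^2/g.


SSA = 6 / (4.8 * 26.6) = 0.047 m^2/g

0.047


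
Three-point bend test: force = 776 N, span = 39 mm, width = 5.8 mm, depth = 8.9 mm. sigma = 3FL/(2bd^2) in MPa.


sigma = 3*776*39/(2*5.8*8.9^2) = 98.8 MPa

98.8


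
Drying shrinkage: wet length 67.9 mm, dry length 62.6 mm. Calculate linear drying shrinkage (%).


DS = (67.9 - 62.6) / 67.9 * 100 = 7.81%

7.81


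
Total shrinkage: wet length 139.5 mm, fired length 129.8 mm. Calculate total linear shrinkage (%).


TS = (139.5 - 129.8) / 139.5 * 100 = 6.95%

6.95


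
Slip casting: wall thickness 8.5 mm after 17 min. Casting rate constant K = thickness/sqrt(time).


K = 8.5 / sqrt(17) = 8.5 / 4.1231 = 2.062 mm/min^0.5

2.062


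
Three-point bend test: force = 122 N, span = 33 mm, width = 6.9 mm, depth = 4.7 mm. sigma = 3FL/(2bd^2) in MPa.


sigma = 3*122*33/(2*6.9*4.7^2) = 39.6 MPa

39.6


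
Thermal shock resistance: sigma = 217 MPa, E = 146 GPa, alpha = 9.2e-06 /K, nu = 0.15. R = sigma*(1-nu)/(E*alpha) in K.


R = 217*(1-0.15)/(146*1000*9.2e-06) = 137 K

137


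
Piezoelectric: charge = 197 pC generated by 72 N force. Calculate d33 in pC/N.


d33 = 197 / 72 = 2.7 pC/N

2.7


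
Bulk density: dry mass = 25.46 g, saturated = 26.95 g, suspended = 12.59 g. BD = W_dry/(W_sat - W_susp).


BD = 25.46 / (26.95 - 12.59) = 25.46 / 14.36 = 1.773 g/cm^3

1.773


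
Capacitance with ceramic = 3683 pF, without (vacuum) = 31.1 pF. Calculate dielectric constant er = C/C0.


er = 3683 / 31.1 = 118.42

118.42


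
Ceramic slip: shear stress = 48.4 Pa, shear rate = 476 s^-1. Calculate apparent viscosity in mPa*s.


eta = tau/gamma * 1000 = 48.4/476 * 1000 = 101.7 mPa*s

101.7


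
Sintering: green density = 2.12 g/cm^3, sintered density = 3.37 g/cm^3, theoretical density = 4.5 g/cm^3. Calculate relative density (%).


Relative = 3.37 / 4.5 * 100 = 74.9%

74.9


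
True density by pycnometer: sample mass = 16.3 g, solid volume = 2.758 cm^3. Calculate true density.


TD = 16.3 / 2.758 = 5.91 g/cm^3

5.91


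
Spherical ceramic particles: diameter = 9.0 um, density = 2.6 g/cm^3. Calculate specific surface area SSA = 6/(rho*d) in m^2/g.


SSA = 6 / (2.6 * 9.0) = 0.256 m^2/g

0.256


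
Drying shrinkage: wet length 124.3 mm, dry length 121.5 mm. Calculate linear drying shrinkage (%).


DS = (124.3 - 121.5) / 124.3 * 100 = 2.25%

2.25


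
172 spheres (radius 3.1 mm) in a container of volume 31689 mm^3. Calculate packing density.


V_sphere = 4/3*pi*3.1^3 = 124.7882 mm^3
Total V = 172*124.7882 = 21463.5704 mm^3
PD = 21463.5704 / 31689 = 0.677

0.677


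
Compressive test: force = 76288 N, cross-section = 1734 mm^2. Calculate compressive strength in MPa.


CS = 76288 / 1734 = 44.0 MPa

44.0


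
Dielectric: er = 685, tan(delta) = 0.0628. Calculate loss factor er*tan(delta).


Loss = 685 * 0.0628 = 43.018

43.018


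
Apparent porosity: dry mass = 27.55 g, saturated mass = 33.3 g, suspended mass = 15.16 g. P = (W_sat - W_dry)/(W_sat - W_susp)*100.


P = (33.3 - 27.55) / (33.3 - 15.16) * 100 = 5.75 / 18.14 * 100 = 31.7%

31.7


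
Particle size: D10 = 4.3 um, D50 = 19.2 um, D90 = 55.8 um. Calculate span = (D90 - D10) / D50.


Span = (55.8 - 4.3) / 19.2 = 51.5 / 19.2 = 2.682

2.682


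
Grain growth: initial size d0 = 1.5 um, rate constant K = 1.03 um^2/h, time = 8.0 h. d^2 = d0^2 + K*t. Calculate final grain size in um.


d^2 = 1.5^2 + 1.03*8.0 = 10.49
d = sqrt(10.49) = 3.24 um

3.24


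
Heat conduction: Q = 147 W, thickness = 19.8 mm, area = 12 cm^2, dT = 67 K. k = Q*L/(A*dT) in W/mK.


k = 147*19.8/1000/(12/10000*67) = 36.2 W/mK

36.2


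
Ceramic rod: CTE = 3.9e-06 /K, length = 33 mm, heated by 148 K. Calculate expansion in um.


dL = 3.9e-06 * 33 * 148 * 1000 = 19.048 um

19.048


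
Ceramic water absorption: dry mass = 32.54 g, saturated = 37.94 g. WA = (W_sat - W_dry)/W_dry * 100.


WA = (37.94 - 32.54) / 32.54 * 100 = 16.59%

16.59


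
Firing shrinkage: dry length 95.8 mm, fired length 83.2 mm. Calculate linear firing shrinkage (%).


FS = (95.8 - 83.2) / 95.8 * 100 = 13.15%

13.15


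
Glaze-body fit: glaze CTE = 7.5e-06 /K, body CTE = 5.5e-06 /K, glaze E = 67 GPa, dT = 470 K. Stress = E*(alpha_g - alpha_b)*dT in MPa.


Stress = 67*1000*(7.5e-06 - 5.5e-06)*470 = 63.0 MPa

63.0


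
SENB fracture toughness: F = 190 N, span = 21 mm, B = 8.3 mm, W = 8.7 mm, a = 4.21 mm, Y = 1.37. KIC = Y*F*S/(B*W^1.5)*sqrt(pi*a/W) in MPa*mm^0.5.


KIC = 1.37*190*21/(8.3*8.7^1.5)*sqrt(pi*4.21/8.7) = 31.64

31.64


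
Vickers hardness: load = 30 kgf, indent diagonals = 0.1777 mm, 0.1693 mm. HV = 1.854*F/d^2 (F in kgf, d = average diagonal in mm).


d_avg = (0.1777+0.1693)/2 = 0.1735 mm
HV = 1.854*30/0.1735^2 = 1848

1848


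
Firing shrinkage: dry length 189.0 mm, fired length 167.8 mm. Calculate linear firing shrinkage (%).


FS = (189.0 - 167.8) / 189.0 * 100 = 11.22%

11.22


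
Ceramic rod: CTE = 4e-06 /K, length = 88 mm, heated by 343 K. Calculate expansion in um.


dL = 4e-06 * 88 * 343 * 1000 = 120.736 um

120.736


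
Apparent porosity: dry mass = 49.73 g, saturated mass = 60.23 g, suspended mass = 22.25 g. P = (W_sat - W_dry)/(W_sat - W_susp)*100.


P = (60.23 - 49.73) / (60.23 - 22.25) * 100 = 10.5 / 37.98 * 100 = 27.6%

27.6


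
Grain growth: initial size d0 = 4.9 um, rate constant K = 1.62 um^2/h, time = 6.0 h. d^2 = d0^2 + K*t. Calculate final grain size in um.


d^2 = 4.9^2 + 1.62*6.0 = 33.73
d = sqrt(33.73) = 5.81 um

5.81


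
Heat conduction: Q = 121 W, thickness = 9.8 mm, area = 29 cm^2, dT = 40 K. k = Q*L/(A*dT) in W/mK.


k = 121*9.8/1000/(29/10000*40) = 10.22 W/mK

10.22


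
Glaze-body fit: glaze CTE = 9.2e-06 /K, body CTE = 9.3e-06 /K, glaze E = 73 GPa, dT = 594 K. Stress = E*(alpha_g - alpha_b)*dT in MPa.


Stress = 73*1000*(9.2e-06 - 9.3e-06)*594 = -4.3 MPa

-4.3


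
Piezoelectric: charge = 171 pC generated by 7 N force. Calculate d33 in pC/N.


d33 = 171 / 7 = 24.4 pC/N

24.4


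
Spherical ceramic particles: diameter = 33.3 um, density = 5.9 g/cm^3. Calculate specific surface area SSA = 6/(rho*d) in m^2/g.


SSA = 6 / (5.9 * 33.3) = 0.031 m^2/g

0.031


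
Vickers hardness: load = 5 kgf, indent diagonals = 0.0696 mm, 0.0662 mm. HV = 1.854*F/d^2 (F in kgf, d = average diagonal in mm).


d_avg = (0.0696+0.0662)/2 = 0.0679 mm
HV = 1.854*5/0.0679^2 = 2011

2011


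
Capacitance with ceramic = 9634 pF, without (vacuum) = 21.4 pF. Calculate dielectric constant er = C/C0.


er = 9634 / 21.4 = 450.19

450.19


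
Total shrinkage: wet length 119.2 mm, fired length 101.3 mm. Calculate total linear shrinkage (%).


TS = (119.2 - 101.3) / 119.2 * 100 = 15.02%

15.02


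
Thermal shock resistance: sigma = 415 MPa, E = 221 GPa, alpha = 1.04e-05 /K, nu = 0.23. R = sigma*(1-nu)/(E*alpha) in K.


R = 415*(1-0.23)/(221*1000*1.04e-05) = 139 K

139


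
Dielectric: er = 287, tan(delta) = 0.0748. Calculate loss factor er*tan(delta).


Loss = 287 * 0.0748 = 21.468

21.468


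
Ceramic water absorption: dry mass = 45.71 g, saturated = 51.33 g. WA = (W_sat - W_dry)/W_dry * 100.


WA = (51.33 - 45.71) / 45.71 * 100 = 12.29%

12.29


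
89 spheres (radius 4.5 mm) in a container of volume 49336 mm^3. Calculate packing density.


V_sphere = 4/3*pi*4.5^3 = 381.7035 mm^3
Total V = 89*381.7035 = 33971.6115 mm^3
PD = 33971.6115 / 49336 = 0.689

0.689


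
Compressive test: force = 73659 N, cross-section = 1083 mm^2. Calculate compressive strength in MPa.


CS = 73659 / 1083 = 68.0 MPa

68.0


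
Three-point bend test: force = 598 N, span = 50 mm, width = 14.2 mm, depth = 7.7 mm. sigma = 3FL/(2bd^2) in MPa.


sigma = 3*598*50/(2*14.2*7.7^2) = 53.3 MPa

53.3


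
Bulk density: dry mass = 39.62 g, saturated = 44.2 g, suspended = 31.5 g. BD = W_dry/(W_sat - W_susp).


BD = 39.62 / (44.2 - 31.5) = 39.62 / 12.7 = 3.12 g/cm^3

3.12


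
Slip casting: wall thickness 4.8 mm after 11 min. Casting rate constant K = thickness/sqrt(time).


K = 4.8 / sqrt(11) = 4.8 / 3.3166 = 1.447 mm/min^0.5

1.447


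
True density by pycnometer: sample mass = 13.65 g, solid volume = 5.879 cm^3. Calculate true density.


TD = 13.65 / 5.879 = 2.322 g/cm^3

2.322


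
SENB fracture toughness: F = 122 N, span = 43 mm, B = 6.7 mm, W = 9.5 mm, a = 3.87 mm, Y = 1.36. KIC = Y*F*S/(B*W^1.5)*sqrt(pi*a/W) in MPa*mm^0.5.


KIC = 1.36*122*43/(6.7*9.5^1.5)*sqrt(pi*3.87/9.5) = 41.14

41.14


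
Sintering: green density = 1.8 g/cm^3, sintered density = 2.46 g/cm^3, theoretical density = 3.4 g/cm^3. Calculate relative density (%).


Relative = 2.46 / 3.4 * 100 = 72.4%

72.4


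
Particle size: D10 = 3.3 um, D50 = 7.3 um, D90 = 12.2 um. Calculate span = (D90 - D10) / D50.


Span = (12.2 - 3.3) / 7.3 = 8.9 / 7.3 = 1.219

1.219


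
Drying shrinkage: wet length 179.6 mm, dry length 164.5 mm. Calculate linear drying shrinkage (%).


DS = (179.6 - 164.5) / 179.6 * 100 = 8.41%

8.41


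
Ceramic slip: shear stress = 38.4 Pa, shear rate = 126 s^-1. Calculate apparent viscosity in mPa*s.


eta = tau/gamma * 1000 = 38.4/126 * 1000 = 304.8 mPa*s

304.8


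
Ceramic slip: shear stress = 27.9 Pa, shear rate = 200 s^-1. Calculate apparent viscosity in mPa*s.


eta = tau/gamma * 1000 = 27.9/200 * 1000 = 139.5 mPa*s

139.5


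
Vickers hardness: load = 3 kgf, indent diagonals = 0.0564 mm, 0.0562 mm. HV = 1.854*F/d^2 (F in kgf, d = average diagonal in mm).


d_avg = (0.0564+0.0562)/2 = 0.0563 mm
HV = 1.854*3/0.0563^2 = 1755

1755


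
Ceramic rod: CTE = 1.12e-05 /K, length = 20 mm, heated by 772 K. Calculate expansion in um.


dL = 1.12e-05 * 20 * 772 * 1000 = 172.928 um

172.928


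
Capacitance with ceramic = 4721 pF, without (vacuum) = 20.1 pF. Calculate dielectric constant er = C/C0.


er = 4721 / 20.1 = 234.88

234.88


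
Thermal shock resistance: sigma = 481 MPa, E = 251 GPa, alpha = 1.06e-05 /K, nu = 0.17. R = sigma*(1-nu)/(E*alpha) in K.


R = 481*(1-0.17)/(251*1000*1.06e-05) = 150 K

150


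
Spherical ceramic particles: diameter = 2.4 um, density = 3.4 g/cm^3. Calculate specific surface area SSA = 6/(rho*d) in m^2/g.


SSA = 6 / (3.4 * 2.4) = 0.735 m^2/g

0.735


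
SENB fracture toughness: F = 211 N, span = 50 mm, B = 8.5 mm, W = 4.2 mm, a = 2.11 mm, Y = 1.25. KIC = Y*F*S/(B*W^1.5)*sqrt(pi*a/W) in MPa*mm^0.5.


KIC = 1.25*211*50/(8.5*4.2^1.5)*sqrt(pi*2.11/4.2) = 226.44

226.44


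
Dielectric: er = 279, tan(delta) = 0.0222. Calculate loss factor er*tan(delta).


Loss = 279 * 0.0222 = 6.194

6.194


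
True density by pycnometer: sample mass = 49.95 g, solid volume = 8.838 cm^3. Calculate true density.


TD = 49.95 / 8.838 = 5.652 g/cm^3

5.652


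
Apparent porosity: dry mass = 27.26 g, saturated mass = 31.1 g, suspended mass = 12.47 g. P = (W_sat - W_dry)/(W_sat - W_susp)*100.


P = (31.1 - 27.26) / (31.1 - 12.47) * 100 = 3.84 / 18.63 * 100 = 20.6%

20.6


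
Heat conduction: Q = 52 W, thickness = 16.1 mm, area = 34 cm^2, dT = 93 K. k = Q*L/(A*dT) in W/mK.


k = 52*16.1/1000/(34/10000*93) = 2.65 W/mK

2.65


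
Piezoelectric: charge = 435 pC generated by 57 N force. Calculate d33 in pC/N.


d33 = 435 / 57 = 7.6 pC/N

7.6


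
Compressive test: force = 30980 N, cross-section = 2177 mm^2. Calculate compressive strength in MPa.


CS = 30980 / 2177 = 14.2 MPa

14.2


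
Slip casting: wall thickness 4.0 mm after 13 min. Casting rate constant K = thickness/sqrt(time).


K = 4.0 / sqrt(13) = 4.0 / 3.6056 = 1.109 mm/min^0.5

1.109


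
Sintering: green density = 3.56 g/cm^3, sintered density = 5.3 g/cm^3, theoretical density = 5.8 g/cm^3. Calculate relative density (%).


Relative = 5.3 / 5.8 * 100 = 91.4%

91.4


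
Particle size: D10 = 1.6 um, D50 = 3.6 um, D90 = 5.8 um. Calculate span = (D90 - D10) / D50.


Span = (5.8 - 1.6) / 3.6 = 4.2 / 3.6 = 1.167

1.167


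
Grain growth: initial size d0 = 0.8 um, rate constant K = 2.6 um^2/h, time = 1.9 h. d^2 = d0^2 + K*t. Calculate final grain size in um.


d^2 = 0.8^2 + 2.6*1.9 = 5.58
d = sqrt(5.58) = 2.36 um

2.36


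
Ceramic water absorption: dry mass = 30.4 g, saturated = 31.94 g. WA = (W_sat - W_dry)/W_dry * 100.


WA = (31.94 - 30.4) / 30.4 * 100 = 5.07%

5.07


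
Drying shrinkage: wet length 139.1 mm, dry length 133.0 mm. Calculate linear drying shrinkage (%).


DS = (139.1 - 133.0) / 139.1 * 100 = 4.39%

4.39


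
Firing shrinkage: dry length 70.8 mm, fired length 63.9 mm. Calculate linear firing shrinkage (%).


FS = (70.8 - 63.9) / 70.8 * 100 = 9.75%

9.75


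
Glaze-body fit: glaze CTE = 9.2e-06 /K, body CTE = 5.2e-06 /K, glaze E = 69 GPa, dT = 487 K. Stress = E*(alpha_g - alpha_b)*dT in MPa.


Stress = 69*1000*(9.2e-06 - 5.2e-06)*487 = 134.4 MPa

134.4


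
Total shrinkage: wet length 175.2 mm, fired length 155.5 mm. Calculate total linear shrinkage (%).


TS = (175.2 - 155.5) / 175.2 * 100 = 11.24%

11.24


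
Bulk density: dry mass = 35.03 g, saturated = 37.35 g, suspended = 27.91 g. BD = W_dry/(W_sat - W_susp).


BD = 35.03 / (37.35 - 27.91) = 35.03 / 9.44 = 3.711 g/cm^3

3.711


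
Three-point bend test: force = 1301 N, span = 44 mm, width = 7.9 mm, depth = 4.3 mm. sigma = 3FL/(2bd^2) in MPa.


sigma = 3*1301*44/(2*7.9*4.3^2) = 587.8 MPa

587.8


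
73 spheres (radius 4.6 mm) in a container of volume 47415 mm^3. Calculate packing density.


V_sphere = 4/3*pi*4.6^3 = 407.7201 mm^3
Total V = 73*407.7201 = 29763.5673 mm^3
PD = 29763.5673 / 47415 = 0.628

0.628


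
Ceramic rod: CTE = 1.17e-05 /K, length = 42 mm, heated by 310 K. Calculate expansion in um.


dL = 1.17e-05 * 42 * 310 * 1000 = 152.334 um

152.334


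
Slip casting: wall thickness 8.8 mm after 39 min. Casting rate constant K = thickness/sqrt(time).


K = 8.8 / sqrt(39) = 8.8 / 6.245 = 1.409 mm/min^0.5

1.409


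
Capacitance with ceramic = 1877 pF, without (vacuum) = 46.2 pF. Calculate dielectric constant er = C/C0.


er = 1877 / 46.2 = 40.63

40.63


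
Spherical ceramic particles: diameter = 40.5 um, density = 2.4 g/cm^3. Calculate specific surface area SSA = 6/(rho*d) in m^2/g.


SSA = 6 / (2.4 * 40.5) = 0.062 m^2/g

0.062


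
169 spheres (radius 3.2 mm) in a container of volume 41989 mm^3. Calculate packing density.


V_sphere = 4/3*pi*3.2^3 = 137.2583 mm^3
Total V = 169*137.2583 = 23196.6527 mm^3
PD = 23196.6527 / 41989 = 0.552

0.552


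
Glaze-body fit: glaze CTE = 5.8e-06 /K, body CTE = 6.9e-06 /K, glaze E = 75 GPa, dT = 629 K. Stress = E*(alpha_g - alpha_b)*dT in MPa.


Stress = 75*1000*(5.8e-06 - 6.9e-06)*629 = -51.9 MPa

-51.9


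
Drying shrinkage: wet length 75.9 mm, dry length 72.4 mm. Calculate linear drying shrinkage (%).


DS = (75.9 - 72.4) / 75.9 * 100 = 4.61%

4.61


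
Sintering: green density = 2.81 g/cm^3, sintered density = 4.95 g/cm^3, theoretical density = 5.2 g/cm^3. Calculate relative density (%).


Relative = 4.95 / 5.2 * 100 = 95.2%

95.2


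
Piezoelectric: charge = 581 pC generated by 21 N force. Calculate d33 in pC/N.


d33 = 581 / 21 = 27.7 pC/N

27.7


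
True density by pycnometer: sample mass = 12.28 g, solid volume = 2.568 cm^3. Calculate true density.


TD = 12.28 / 2.568 = 4.782 g/cm^3

4.782


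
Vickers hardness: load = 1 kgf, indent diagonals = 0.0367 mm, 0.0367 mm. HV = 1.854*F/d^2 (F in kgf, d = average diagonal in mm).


d_avg = (0.0367+0.0367)/2 = 0.0367 mm
HV = 1.854*1/0.0367^2 = 1377

1377


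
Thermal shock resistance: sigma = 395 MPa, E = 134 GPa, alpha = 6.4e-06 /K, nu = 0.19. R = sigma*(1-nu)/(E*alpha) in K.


R = 395*(1-0.19)/(134*1000*6.4e-06) = 373 K

373


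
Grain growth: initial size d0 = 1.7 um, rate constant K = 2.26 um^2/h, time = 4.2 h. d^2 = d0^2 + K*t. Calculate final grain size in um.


d^2 = 1.7^2 + 2.26*4.2 = 12.382
d = sqrt(12.382) = 3.52 um

3.52


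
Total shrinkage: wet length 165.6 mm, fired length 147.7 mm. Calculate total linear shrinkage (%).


TS = (165.6 - 147.7) / 165.6 * 100 = 10.81%

10.81


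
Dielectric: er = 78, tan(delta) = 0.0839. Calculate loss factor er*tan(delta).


Loss = 78 * 0.0839 = 6.544

6.544


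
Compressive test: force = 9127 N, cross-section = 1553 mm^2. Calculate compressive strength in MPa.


CS = 9127 / 1553 = 5.9 MPa

5.9


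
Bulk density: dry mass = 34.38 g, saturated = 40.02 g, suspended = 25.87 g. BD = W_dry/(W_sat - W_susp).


BD = 34.38 / (40.02 - 25.87) = 34.38 / 14.15 = 2.43 g/cm^3

2.43


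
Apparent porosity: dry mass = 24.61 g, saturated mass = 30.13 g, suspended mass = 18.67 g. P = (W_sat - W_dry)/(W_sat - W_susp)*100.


P = (30.13 - 24.61) / (30.13 - 18.67) * 100 = 5.52 / 11.46 * 100 = 48.2%

48.2


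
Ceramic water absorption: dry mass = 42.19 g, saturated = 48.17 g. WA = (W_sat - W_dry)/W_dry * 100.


WA = (48.17 - 42.19) / 42.19 * 100 = 14.17%

14.17


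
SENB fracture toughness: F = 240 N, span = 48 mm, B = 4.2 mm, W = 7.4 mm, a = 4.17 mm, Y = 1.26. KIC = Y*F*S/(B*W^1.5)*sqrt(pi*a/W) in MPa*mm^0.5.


KIC = 1.26*240*48/(4.2*7.4^1.5)*sqrt(pi*4.17/7.4) = 228.43

228.43


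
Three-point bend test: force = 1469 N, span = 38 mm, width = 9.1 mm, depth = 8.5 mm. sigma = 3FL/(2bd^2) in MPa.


sigma = 3*1469*38/(2*9.1*8.5^2) = 127.4 MPa

127.4


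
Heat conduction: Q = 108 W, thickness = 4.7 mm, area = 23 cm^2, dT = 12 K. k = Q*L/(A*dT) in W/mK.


k = 108*4.7/1000/(23/10000*12) = 18.39 W/mK

18.39


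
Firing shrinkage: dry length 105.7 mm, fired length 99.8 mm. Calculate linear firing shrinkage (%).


FS = (105.7 - 99.8) / 105.7 * 100 = 5.58%

5.58


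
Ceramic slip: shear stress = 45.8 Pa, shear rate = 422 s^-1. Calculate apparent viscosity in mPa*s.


eta = tau/gamma * 1000 = 45.8/422 * 1000 = 108.5 mPa*s

108.5


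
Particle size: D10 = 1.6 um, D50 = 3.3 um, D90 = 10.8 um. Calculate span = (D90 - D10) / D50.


Span = (10.8 - 1.6) / 3.3 = 9.2 / 3.3 = 2.788

2.788


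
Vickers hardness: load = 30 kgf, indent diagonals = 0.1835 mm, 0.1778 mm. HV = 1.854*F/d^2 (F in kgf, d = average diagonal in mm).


d_avg = (0.1835+0.1778)/2 = 0.18065 mm
HV = 1.854*30/0.18065^2 = 1704

1704


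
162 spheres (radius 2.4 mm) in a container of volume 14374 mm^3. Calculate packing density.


V_sphere = 4/3*pi*2.4^3 = 57.9058 mm^3
Total V = 162*57.9058 = 9380.7396 mm^3
PD = 9380.7396 / 14374 = 0.653

0.653


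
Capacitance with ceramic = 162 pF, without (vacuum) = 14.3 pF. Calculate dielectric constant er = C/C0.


er = 162 / 14.3 = 11.33

11.33


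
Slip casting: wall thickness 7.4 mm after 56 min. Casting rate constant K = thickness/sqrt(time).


K = 7.4 / sqrt(56) = 7.4 / 7.4833 = 0.989 mm/min^0.5

0.989


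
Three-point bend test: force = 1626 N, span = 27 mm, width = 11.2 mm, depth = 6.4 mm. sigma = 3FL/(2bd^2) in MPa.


sigma = 3*1626*27/(2*11.2*6.4^2) = 143.5 MPa

143.5


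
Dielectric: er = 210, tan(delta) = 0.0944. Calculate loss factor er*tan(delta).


Loss = 210 * 0.0944 = 19.824

19.824


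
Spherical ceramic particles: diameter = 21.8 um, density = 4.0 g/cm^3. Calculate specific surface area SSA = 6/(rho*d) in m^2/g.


SSA = 6 / (4.0 * 21.8) = 0.069 m^2/g

0.069


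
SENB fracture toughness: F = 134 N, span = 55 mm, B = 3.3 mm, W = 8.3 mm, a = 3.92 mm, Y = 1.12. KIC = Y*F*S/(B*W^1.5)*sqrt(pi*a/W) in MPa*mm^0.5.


KIC = 1.12*134*55/(3.3*8.3^1.5)*sqrt(pi*3.92/8.3) = 127.42

127.42


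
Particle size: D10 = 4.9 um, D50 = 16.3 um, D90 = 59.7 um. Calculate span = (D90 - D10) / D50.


Span = (59.7 - 4.9) / 16.3 = 54.8 / 16.3 = 3.362

3.362


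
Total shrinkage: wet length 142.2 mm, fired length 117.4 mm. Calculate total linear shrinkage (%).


TS = (142.2 - 117.4) / 142.2 * 100 = 17.44%

17.44


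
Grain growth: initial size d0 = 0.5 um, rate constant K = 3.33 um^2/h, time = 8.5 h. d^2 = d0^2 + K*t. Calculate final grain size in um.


d^2 = 0.5^2 + 3.33*8.5 = 28.555
d = sqrt(28.555) = 5.34 um

5.34


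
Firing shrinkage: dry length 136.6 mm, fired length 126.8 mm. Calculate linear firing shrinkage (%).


FS = (136.6 - 126.8) / 136.6 * 100 = 7.17%

7.17


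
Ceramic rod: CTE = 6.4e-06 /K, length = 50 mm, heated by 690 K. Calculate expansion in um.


dL = 6.4e-06 * 50 * 690 * 1000 = 220.8 um

220.8


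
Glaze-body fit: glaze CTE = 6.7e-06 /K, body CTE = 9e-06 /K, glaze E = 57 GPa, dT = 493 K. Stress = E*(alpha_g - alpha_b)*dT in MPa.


Stress = 57*1000*(6.7e-06 - 9e-06)*493 = -64.6 MPa

-64.6


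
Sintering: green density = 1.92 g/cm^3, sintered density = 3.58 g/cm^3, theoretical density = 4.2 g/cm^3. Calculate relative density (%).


Relative = 3.58 / 4.2 * 100 = 85.2%

85.2


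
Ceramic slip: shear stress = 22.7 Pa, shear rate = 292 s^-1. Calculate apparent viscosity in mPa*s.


eta = tau/gamma * 1000 = 22.7/292 * 1000 = 77.7 mPa*s

77.7


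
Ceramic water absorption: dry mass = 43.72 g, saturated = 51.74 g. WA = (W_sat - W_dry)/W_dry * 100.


WA = (51.74 - 43.72) / 43.72 * 100 = 18.34%

18.34


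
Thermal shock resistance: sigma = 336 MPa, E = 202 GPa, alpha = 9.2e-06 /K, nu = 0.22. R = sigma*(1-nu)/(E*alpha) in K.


R = 336*(1-0.22)/(202*1000*9.2e-06) = 141 K

141


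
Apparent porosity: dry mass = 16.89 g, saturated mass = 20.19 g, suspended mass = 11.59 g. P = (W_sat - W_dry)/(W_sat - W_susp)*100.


P = (20.19 - 16.89) / (20.19 - 11.59) * 100 = 3.3 / 8.6 * 100 = 38.4%

38.4


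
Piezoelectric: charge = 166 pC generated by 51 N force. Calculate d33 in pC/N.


d33 = 166 / 51 = 3.3 pC/N

3.3


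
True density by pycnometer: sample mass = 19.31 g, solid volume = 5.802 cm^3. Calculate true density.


TD = 19.31 / 5.802 = 3.328 g/cm^3

3.328


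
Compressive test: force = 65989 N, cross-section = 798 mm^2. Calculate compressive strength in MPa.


CS = 65989 / 798 = 82.7 MPa

82.7


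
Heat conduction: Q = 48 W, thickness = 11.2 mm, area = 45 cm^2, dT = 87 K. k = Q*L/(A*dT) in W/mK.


k = 48*11.2/1000/(45/10000*87) = 1.37 W/mK

1.37


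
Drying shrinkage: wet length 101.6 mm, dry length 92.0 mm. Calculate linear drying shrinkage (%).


DS = (101.6 - 92.0) / 101.6 * 100 = 9.45%

9.45


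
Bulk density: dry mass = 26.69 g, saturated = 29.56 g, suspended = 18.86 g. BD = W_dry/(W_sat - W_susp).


BD = 26.69 / (29.56 - 18.86) = 26.69 / 10.7 = 2.494 g/cm^3

2.494


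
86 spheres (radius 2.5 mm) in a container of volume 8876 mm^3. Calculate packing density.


V_sphere = 4/3*pi*2.5^3 = 65.4498 mm^3
Total V = 86*65.4498 = 5628.6828 mm^3
PD = 5628.6828 / 8876 = 0.634

0.634


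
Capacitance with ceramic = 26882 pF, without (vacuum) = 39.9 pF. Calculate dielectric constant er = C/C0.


er = 26882 / 39.9 = 673.73

673.73


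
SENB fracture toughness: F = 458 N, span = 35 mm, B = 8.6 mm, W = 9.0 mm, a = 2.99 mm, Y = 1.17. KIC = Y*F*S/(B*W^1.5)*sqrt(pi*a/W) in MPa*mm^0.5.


KIC = 1.17*458*35/(8.6*9.0^1.5)*sqrt(pi*2.99/9.0) = 82.52

82.52


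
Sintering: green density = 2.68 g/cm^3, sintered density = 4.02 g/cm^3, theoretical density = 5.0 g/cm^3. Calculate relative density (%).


Relative = 4.02 / 5.0 * 100 = 80.4%

80.4


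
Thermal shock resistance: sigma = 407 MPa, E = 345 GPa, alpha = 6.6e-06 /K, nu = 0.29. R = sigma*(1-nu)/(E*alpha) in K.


R = 407*(1-0.29)/(345*1000*6.6e-06) = 127 K

127


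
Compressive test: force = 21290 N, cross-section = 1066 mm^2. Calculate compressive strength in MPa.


CS = 21290 / 1066 = 20.0 MPa

20.0


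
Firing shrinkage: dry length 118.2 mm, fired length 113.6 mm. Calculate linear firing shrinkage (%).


FS = (118.2 - 113.6) / 118.2 * 100 = 3.89%

3.89


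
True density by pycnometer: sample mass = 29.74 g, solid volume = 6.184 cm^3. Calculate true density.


TD = 29.74 / 6.184 = 4.809 g/cm^3

4.809


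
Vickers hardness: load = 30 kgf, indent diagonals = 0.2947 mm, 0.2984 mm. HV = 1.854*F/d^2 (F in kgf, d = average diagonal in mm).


d_avg = (0.2947+0.2984)/2 = 0.29655 mm
HV = 1.854*30/0.29655^2 = 632

632


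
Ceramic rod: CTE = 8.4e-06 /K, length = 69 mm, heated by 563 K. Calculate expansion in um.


dL = 8.4e-06 * 69 * 563 * 1000 = 326.315 um

326.315


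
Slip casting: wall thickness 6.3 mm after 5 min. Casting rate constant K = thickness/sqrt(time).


K = 6.3 / sqrt(5) = 6.3 / 2.2361 = 2.817 mm/min^0.5

2.817


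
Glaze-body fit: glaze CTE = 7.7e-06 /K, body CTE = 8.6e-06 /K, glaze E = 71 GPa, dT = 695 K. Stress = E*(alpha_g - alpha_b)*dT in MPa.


Stress = 71*1000*(7.7e-06 - 8.6e-06)*695 = -44.4 MPa

-44.4


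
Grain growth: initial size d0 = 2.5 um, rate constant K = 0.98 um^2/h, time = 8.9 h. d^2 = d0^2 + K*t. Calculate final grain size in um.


d^2 = 2.5^2 + 0.98*8.9 = 14.972
d = sqrt(14.972) = 3.87 um

3.87


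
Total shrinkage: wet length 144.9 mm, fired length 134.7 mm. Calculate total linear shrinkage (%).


TS = (144.9 - 134.7) / 144.9 * 100 = 7.04%

7.04


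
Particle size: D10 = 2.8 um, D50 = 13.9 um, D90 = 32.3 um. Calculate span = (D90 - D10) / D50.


Span = (32.3 - 2.8) / 13.9 = 29.5 / 13.9 = 2.122

2.122


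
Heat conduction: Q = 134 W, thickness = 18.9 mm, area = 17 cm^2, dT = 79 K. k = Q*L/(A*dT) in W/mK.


k = 134*18.9/1000/(17/10000*79) = 18.86 W/mK

18.86


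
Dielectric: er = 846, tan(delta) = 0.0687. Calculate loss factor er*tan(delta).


Loss = 846 * 0.0687 = 58.12

58.12


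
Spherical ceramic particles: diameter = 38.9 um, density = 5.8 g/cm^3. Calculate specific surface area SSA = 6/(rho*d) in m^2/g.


SSA = 6 / (5.8 * 38.9) = 0.027 m^2/g

0.027


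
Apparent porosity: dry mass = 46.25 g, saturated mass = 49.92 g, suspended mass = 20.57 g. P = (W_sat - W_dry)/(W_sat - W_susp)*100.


P = (49.92 - 46.25) / (49.92 - 20.57) * 100 = 3.67 / 29.35 * 100 = 12.5%

12.5


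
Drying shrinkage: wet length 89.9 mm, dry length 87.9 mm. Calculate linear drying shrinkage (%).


DS = (89.9 - 87.9) / 89.9 * 100 = 2.22%

2.22


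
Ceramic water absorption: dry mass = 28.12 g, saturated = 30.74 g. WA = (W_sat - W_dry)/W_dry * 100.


WA = (30.74 - 28.12) / 28.12 * 100 = 9.32%

9.32


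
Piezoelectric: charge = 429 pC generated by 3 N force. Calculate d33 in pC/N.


d33 = 429 / 3 = 143.0 pC/N

143.0


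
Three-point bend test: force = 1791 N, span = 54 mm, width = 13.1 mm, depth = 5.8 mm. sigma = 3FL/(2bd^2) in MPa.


sigma = 3*1791*54/(2*13.1*5.8^2) = 329.2 MPa

329.2


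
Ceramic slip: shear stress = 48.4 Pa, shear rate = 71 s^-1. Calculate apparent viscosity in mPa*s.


eta = tau/gamma * 1000 = 48.4/71 * 1000 = 681.7 mPa*s

681.7


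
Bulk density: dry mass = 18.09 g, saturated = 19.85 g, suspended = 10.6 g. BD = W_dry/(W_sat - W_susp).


BD = 18.09 / (19.85 - 10.6) = 18.09 / 9.25 = 1.956 g/cm^3

1.956


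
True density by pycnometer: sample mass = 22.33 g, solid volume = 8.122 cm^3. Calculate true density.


TD = 22.33 / 8.122 = 2.749 g/cm^3

2.749


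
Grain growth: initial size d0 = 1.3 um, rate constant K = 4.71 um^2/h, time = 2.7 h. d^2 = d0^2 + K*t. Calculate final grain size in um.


d^2 = 1.3^2 + 4.71*2.7 = 14.407
d = sqrt(14.407) = 3.8 um

3.8


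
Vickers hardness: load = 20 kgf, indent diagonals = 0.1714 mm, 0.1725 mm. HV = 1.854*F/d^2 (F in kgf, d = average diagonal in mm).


d_avg = (0.1714+0.1725)/2 = 0.17195 mm
HV = 1.854*20/0.17195^2 = 1254

1254


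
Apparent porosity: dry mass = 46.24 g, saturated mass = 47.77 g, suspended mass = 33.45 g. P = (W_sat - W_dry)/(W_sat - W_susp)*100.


P = (47.77 - 46.24) / (47.77 - 33.45) * 100 = 1.53 / 14.32 * 100 = 10.7%

10.7


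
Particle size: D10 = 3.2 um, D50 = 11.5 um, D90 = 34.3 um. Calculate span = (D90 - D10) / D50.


Span = (34.3 - 3.2) / 11.5 = 31.1 / 11.5 = 2.704

2.704


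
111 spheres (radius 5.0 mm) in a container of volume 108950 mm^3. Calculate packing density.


V_sphere = 4/3*pi*5.0^3 = 523.5988 mm^3
Total V = 111*523.5988 = 58119.4668 mm^3
PD = 58119.4668 / 108950 = 0.533

0.533


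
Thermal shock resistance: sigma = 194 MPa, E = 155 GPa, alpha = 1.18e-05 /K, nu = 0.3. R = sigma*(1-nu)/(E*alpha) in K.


R = 194*(1-0.3)/(155*1000*1.18e-05) = 74 K

74


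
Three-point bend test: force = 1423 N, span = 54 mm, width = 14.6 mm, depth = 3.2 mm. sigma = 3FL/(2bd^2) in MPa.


sigma = 3*1423*54/(2*14.6*3.2^2) = 771.0 MPa

771.0


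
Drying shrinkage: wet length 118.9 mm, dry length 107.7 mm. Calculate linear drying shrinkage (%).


DS = (118.9 - 107.7) / 118.9 * 100 = 9.42%

9.42


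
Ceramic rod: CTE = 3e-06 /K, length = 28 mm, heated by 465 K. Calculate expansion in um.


dL = 3e-06 * 28 * 465 * 1000 = 39.06 um

39.06


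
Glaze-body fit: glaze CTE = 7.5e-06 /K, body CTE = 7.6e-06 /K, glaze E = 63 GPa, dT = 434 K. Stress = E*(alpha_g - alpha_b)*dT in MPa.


Stress = 63*1000*(7.5e-06 - 7.6e-06)*434 = -2.7 MPa

-2.7


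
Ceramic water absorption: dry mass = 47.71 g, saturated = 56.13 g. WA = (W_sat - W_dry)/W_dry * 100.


WA = (56.13 - 47.71) / 47.71 * 100 = 17.65%

17.65


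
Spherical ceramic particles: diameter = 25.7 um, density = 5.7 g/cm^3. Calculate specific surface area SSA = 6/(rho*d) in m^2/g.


SSA = 6 / (5.7 * 25.7) = 0.041 m^2/g

0.041


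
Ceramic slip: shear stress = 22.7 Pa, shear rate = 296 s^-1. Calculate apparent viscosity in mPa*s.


eta = tau/gamma * 1000 = 22.7/296 * 1000 = 76.7 mPa*s

76.7


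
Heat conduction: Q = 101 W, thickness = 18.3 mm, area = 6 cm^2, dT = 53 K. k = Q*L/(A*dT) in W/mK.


k = 101*18.3/1000/(6/10000*53) = 58.12 W/mK

58.12


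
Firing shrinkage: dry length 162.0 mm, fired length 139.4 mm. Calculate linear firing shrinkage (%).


FS = (162.0 - 139.4) / 162.0 * 100 = 13.95%

13.95


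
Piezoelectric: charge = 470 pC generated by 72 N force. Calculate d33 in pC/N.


d33 = 470 / 72 = 6.5 pC/N

6.5


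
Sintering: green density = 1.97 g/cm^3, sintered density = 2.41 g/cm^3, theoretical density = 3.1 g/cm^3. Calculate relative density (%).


Relative = 2.41 / 3.1 * 100 = 77.7%

77.7


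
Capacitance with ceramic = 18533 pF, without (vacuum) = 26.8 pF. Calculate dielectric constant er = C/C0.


er = 18533 / 26.8 = 691.53

691.53


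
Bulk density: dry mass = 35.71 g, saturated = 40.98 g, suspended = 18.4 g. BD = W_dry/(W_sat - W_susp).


BD = 35.71 / (40.98 - 18.4) = 35.71 / 22.58 = 1.581 g/cm^3

1.581


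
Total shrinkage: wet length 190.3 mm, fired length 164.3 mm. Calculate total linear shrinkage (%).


TS = (190.3 - 164.3) / 190.3 * 100 = 13.66%

13.66


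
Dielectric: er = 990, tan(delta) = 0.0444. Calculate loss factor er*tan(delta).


Loss = 990 * 0.0444 = 43.956

43.956


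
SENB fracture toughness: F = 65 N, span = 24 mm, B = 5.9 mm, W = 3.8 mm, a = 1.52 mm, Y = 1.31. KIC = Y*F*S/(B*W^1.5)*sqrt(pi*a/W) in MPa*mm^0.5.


KIC = 1.31*65*24/(5.9*3.8^1.5)*sqrt(pi*1.52/3.8) = 52.42

52.42


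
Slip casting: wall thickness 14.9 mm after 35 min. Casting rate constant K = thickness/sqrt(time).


K = 14.9 / sqrt(35) = 14.9 / 5.9161 = 2.519 mm/min^0.5

2.519


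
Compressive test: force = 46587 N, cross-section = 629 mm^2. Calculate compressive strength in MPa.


CS = 46587 / 629 = 74.1 MPa

74.1


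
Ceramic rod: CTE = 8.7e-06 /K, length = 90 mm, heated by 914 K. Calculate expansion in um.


dL = 8.7e-06 * 90 * 914 * 1000 = 715.662 um

715.662


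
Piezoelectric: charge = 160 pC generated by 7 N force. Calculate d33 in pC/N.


d33 = 160 / 7 = 22.9 pC/N

22.9


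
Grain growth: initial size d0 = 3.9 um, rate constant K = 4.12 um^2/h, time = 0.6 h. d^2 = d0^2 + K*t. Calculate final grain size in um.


d^2 = 3.9^2 + 4.12*0.6 = 17.682
d = sqrt(17.682) = 4.2 um

4.2


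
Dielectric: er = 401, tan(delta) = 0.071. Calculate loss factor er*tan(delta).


Loss = 401 * 0.071 = 28.471

28.471


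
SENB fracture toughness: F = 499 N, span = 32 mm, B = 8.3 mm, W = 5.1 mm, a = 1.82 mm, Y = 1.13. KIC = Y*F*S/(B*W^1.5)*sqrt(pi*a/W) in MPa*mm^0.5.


KIC = 1.13*499*32/(8.3*5.1^1.5)*sqrt(pi*1.82/5.1) = 199.86

199.86


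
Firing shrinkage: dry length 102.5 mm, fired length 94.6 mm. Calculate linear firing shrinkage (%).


FS = (102.5 - 94.6) / 102.5 * 100 = 7.71%

7.71


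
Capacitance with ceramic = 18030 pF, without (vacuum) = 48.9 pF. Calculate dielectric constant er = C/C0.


er = 18030 / 48.9 = 368.71

368.71


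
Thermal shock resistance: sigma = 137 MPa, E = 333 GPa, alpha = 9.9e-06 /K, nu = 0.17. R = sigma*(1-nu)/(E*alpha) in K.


R = 137*(1-0.17)/(333*1000*9.9e-06) = 34 K

34


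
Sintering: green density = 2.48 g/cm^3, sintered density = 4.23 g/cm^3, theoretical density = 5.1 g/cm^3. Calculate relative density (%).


Relative = 4.23 / 5.1 * 100 = 82.9%

82.9


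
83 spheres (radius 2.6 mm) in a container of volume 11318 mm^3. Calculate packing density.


V_sphere = 4/3*pi*2.6^3 = 73.6222 mm^3
Total V = 83*73.6222 = 6110.6426 mm^3
PD = 6110.6426 / 11318 = 0.54

0.54


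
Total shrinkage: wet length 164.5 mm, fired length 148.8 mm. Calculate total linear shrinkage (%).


TS = (164.5 - 148.8) / 164.5 * 100 = 9.54%

9.54


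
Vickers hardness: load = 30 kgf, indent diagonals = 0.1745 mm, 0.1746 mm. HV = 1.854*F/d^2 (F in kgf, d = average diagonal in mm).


d_avg = (0.1745+0.1746)/2 = 0.17455 mm
HV = 1.854*30/0.17455^2 = 1826

1826


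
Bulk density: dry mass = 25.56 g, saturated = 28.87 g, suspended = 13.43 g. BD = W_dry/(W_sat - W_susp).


BD = 25.56 / (28.87 - 13.43) = 25.56 / 15.44 = 1.655 g/cm^3

1.655


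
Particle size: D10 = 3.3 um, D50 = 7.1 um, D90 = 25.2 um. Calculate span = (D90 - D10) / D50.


Span = (25.2 - 3.3) / 7.1 = 21.9 / 7.1 = 3.085

3.085


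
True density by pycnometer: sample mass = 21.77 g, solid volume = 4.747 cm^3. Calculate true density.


TD = 21.77 / 4.747 = 4.586 g/cm^3

4.586


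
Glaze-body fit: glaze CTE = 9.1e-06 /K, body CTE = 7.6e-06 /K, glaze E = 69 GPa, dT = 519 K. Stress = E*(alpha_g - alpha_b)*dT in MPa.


Stress = 69*1000*(9.1e-06 - 7.6e-06)*519 = 53.7 MPa

53.7


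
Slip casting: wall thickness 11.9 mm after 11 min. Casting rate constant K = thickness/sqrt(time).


K = 11.9 / sqrt(11) = 11.9 / 3.3166 = 3.588 mm/min^0.5

3.588


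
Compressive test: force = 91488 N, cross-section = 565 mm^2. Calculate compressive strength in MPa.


CS = 91488 / 565 = 161.9 MPa

161.9


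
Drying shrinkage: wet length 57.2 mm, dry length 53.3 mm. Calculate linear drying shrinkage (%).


DS = (57.2 - 53.3) / 57.2 * 100 = 6.82%

6.82


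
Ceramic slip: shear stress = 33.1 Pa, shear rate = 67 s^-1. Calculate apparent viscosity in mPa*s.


eta = tau/gamma * 1000 = 33.1/67 * 1000 = 494.0 mPa*s

494.0


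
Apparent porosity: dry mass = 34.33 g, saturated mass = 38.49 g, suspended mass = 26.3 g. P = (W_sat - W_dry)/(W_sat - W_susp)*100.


P = (38.49 - 34.33) / (38.49 - 26.3) * 100 = 4.16 / 12.19 * 100 = 34.1%

34.1


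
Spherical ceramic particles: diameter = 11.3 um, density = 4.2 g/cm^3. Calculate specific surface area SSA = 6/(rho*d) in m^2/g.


SSA = 6 / (4.2 * 11.3) = 0.126 m^2/g

0.126


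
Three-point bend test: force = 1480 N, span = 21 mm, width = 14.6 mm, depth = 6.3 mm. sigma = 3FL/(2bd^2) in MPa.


sigma = 3*1480*21/(2*14.6*6.3^2) = 80.5 MPa

80.5
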